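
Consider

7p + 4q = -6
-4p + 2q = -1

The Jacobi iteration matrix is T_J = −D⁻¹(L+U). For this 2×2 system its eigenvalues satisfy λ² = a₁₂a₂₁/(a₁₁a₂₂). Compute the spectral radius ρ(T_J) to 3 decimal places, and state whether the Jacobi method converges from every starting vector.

1.069

a₁₂a₂₁/(a₁₁a₂₂) = (4)·(-4) / ((7)·(2)) = -1.142857
ρ = √|-1.142857| = √1.142857 = 1.069
ρ > 1, so Jacobi diverges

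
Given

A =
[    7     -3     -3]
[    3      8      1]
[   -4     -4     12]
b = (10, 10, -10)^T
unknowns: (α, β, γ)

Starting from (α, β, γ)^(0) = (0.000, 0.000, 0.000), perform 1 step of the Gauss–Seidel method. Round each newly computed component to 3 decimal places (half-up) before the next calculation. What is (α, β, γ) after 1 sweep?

(1.429, 0.714, -0.119)

Iteration 1:
  α = (10 - (-3)·0.000 - (-3)·0.000) / (7) = 1.429
  β = (10 - (3)·1.429 - (1)·0.000) / (8) = 0.714
  γ = (-10 - (-4)·1.429 - (-4)·0.714) / (12) = -0.119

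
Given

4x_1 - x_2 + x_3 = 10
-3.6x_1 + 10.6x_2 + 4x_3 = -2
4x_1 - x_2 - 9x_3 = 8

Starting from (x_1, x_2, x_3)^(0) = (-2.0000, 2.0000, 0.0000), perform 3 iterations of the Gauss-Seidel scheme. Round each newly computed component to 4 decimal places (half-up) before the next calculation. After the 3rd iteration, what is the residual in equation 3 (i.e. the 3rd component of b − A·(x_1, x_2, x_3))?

Iteration 1:
  x_1 = (10 - (-1)·2.0000 - (1)·0.0000) / (4) = 3.0000
  x_2 = (-2 - (-3.6)·3.0000 - (4)·0.0000) / (10.6) = 0.8302
  x_3 = (8 - (4)·3.0000 - (-1)·0.8302) / (-9) = 0.3522
Iteration 2:
  x_1 = (10 - (-1)·0.8302 - (1)·0.3522) / (4) = 2.6195
  x_2 = (-2 - (-3.6)·2.6195 - (4)·0.3522) / (10.6) = 0.5681
  x_3 = (8 - (4)·2.6195 - (-1)·0.5681) / (-9) = 0.2122
Iteration 3:
  x_1 = (10 - (-1)·0.5681 - (1)·0.2122) / (4) = 2.5890
  x_2 = (-2 - (-3.6)·2.5890 - (4)·0.2122) / (10.6) = 0.6105
  x_3 = (8 - (4)·2.5890 - (-1)·0.6105) / (-9) = 0.1939
Residual b − A·x = (0.0606, 0.0735, -0.0004)

-0.0004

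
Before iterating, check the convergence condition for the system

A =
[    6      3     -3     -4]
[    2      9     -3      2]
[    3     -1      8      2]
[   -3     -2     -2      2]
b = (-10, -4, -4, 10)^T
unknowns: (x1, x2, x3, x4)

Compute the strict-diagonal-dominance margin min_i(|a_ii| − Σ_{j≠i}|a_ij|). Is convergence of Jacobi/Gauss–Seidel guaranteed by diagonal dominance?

row 1: |6| − (3+3+4) = -4
row 2: |9| − (2+3+2) = 2
row 3: |8| − (3+1+2) = 2
row 4: |2| − (3+2+2) = -5
minimum over rows = -5 → not strictly diagonally dominant

-5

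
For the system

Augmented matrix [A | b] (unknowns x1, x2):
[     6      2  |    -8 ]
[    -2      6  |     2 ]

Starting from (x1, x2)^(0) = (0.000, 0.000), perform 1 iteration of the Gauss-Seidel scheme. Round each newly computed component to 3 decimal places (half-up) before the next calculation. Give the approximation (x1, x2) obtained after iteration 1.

Iteration 1:
  x1 = (-8 - (2)·0.000) / (6) = -1.333
  x2 = (2 - (-2)·-1.333) / (6) = -0.111

(-1.333, -0.111)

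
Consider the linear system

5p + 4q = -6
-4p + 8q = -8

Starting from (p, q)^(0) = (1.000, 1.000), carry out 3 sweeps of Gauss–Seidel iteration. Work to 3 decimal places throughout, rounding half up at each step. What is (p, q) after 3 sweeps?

Iteration 1:
  p = (-6 - (4)·1.000) / (5) = -2.000
  q = (-8 - (-4)·-2.000) / (8) = -2.000
Iteration 2:
  p = (-6 - (4)·-2.000) / (5) = 0.400
  q = (-8 - (-4)·0.400) / (8) = -0.800
Iteration 3:
  p = (-6 - (4)·-0.800) / (5) = -0.560
  q = (-8 - (-4)·-0.560) / (8) = -1.280

(-0.560, -1.280)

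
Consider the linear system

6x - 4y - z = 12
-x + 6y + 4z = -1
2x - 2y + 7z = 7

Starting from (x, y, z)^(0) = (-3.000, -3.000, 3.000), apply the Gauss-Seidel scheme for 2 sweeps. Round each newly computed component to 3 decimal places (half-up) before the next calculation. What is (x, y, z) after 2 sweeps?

Iteration 1:
  x = (12 - (-4)·-3.000 - (-1)·3.000) / (6) = 0.500
  y = (-1 - (-1)·0.500 - (4)·3.000) / (6) = -2.083
  z = (7 - (2)·0.500 - (-2)·-2.083) / (7) = 0.262
Iteration 2:
  x = (12 - (-4)·-2.083 - (-1)·0.262) / (6) = 0.655
  y = (-1 - (-1)·0.655 - (4)·0.262) / (6) = -0.232
  z = (7 - (2)·0.655 - (-2)·-0.232) / (7) = 0.747

(0.655, -0.232, 0.747)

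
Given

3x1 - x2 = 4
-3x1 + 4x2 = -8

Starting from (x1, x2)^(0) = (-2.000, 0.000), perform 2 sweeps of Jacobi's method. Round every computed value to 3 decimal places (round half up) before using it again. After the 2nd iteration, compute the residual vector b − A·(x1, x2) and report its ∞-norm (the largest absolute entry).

3.499

Iteration 1:
  x1 = (4 - (-1)·0.000) / (3) = 1.333
  x2 = (-8 - (-3)·-2.000) / (4) = -3.500
Iteration 2:
  x1 = (4 - (-1)·-3.500) / (3) = 0.167
  x2 = (-8 - (-3)·1.333) / (4) = -1.000
Residual b − A·x = (2.499, -3.499); ∞-norm = 3.499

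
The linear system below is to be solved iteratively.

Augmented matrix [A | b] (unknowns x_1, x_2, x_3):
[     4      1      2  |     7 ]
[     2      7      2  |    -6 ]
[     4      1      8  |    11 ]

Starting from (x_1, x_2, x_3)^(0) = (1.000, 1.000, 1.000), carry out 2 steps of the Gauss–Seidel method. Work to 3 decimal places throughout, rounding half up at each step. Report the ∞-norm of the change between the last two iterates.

0.580

Iteration 1:
  x_1 = (7 - (1)·1.000 - (2)·1.000) / (4) = 1.000
  x_2 = (-6 - (2)·1.000 - (2)·1.000) / (7) = -1.429
  x_3 = (11 - (4)·1.000 - (1)·-1.429) / (8) = 1.054
Iteration 2:
  x_1 = (7 - (1)·-1.429 - (2)·1.054) / (4) = 1.580
  x_2 = (-6 - (2)·1.580 - (2)·1.054) / (7) = -1.610
  x_3 = (11 - (4)·1.580 - (1)·-1.610) / (8) = 0.786
Change: (0.580, -0.181, -0.268) → max |·| = 0.580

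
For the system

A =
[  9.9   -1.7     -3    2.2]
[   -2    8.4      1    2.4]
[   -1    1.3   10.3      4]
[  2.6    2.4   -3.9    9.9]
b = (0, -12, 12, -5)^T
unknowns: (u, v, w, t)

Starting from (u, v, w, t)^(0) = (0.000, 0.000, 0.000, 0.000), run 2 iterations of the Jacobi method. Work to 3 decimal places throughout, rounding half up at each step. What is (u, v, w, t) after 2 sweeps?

Iteration 1:
  u = (0 - (-1.7)·0.000 - (-3)·0.000 - (2.2)·0.000) / (9.9) = 0.000
  v = (-12 - (-2)·0.000 - (1)·0.000 - (2.4)·0.000) / (8.4) = -1.429
  w = (12 - (-1)·0.000 - (1.3)·0.000 - (4)·0.000) / (10.3) = 1.165
  t = (-5 - (2.6)·0.000 - (2.4)·0.000 - (-3.9)·0.000) / (9.9) = -0.505
Iteration 2:
  u = (0 - (-1.7)·-1.429 - (-3)·1.165 - (2.2)·-0.505) / (9.9) = 0.220
  v = (-12 - (-2)·0.000 - (1)·1.165 - (2.4)·-0.505) / (8.4) = -1.423
  w = (12 - (-1)·0.000 - (1.3)·-1.429 - (4)·-0.505) / (10.3) = 1.542
  t = (-5 - (2.6)·0.000 - (2.4)·-1.429 - (-3.9)·1.165) / (9.9) = 0.300

(0.220, -1.423, 1.542, 0.300)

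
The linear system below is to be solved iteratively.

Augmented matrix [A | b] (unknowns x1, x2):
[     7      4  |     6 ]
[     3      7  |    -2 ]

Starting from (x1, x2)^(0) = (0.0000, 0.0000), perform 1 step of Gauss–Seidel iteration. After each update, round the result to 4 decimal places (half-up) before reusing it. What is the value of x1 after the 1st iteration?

0.8571

Iteration 1:
  x1 = (6 - (4)·0.0000) / (7) = 0.8571
  x2 = (-2 - (3)·0.8571) / (7) = -0.6530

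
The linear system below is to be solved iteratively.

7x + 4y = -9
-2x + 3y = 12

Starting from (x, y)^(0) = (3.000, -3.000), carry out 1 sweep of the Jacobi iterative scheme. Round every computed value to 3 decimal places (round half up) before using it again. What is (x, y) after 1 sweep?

Iteration 1:
  x = (-9 - (4)·-3.000) / (7) = 0.429
  y = (12 - (-2)·3.000) / (3) = 6.000

(0.429, 6.000)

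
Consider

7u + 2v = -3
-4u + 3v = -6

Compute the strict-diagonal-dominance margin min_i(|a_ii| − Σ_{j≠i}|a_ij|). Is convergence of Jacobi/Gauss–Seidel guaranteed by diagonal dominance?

-1

row 1: |7| − (2) = 5
row 2: |3| − (4) = -1
minimum over rows = -1 → not strictly diagonally dominant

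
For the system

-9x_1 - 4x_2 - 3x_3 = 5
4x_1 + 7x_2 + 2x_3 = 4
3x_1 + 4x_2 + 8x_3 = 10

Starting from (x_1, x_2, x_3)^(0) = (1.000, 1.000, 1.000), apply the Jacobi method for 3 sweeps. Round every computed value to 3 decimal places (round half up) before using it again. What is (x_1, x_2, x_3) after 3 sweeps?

Iteration 1:
  x_1 = (5 - (-4)·1.000 - (-3)·1.000) / (-9) = -1.333
  x_2 = (4 - (4)·1.000 - (2)·1.000) / (7) = -0.286
  x_3 = (10 - (3)·1.000 - (4)·1.000) / (8) = 0.375
Iteration 2:
  x_1 = (5 - (-4)·-0.286 - (-3)·0.375) / (-9) = -0.553
  x_2 = (4 - (4)·-1.333 - (2)·0.375) / (7) = 1.226
  x_3 = (10 - (3)·-1.333 - (4)·-0.286) / (8) = 1.893
Iteration 3:
  x_1 = (5 - (-4)·1.226 - (-3)·1.893) / (-9) = -1.731
  x_2 = (4 - (4)·-0.553 - (2)·1.893) / (7) = 0.347
  x_3 = (10 - (3)·-0.553 - (4)·1.226) / (8) = 0.844

(-1.731, 0.347, 0.844)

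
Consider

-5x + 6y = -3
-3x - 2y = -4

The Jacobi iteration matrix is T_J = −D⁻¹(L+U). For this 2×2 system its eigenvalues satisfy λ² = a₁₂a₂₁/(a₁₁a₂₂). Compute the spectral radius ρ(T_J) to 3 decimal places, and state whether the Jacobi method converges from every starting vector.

a₁₂a₂₁/(a₁₁a₂₂) = (6)·(-3) / ((-5)·(-2)) = -1.800000
ρ = √|-1.800000| = √1.800000 = 1.342
ρ > 1, so Jacobi diverges

1.342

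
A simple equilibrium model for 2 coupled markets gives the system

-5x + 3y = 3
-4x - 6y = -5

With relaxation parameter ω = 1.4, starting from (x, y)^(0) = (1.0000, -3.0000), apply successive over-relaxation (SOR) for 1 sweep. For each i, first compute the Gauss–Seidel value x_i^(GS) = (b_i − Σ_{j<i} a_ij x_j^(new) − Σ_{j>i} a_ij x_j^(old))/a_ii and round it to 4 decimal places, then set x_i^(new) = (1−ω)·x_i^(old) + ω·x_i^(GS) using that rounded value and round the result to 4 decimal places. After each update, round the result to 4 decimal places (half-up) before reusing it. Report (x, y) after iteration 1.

(-3.7600, 5.8760)

Iteration 1:
  x: GS value = (3 - (3)·-3.0000) / (-5) = -2.4000;  x ← (1−ω)·1.0000 + ω·-2.4000 = -3.7600
  y: GS value = (-5 - (-4)·-3.7600) / (-6) = 3.3400;  y ← (1−ω)·-3.0000 + ω·3.3400 = 5.8760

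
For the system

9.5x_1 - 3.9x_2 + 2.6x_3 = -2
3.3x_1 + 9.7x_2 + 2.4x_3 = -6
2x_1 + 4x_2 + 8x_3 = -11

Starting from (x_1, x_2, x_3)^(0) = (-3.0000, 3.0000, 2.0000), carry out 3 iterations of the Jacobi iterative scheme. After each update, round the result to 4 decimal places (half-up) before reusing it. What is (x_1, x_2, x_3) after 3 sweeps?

(0.0813, -0.3738, -1.3313)

Iteration 1:
  x_1 = (-2 - (-3.9)·3.0000 - (2.6)·2.0000) / (9.5) = 0.4737
  x_2 = (-6 - (3.3)·-3.0000 - (2.4)·2.0000) / (9.7) = -0.0928
  x_3 = (-11 - (2)·-3.0000 - (4)·3.0000) / (8) = -2.1250
Iteration 2:
  x_1 = (-2 - (-3.9)·-0.0928 - (2.6)·-2.1250) / (9.5) = 0.3330
  x_2 = (-6 - (3.3)·0.4737 - (2.4)·-2.1250) / (9.7) = -0.2539
  x_3 = (-11 - (2)·0.4737 - (4)·-0.0928) / (8) = -1.4470
Iteration 3:
  x_1 = (-2 - (-3.9)·-0.2539 - (2.6)·-1.4470) / (9.5) = 0.0813
  x_2 = (-6 - (3.3)·0.3330 - (2.4)·-1.4470) / (9.7) = -0.3738
  x_3 = (-11 - (2)·0.3330 - (4)·-0.2539) / (8) = -1.3313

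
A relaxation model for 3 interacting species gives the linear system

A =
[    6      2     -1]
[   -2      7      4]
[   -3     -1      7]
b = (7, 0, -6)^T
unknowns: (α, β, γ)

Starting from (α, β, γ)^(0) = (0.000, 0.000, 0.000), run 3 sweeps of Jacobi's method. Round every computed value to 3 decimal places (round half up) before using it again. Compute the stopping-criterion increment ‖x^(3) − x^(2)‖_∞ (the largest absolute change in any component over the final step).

Iteration 1:
  α = (7 - (2)·0.000 - (-1)·0.000) / (6) = 1.167
  β = (0 - (-2)·0.000 - (4)·0.000) / (7) = 0.000
  γ = (-6 - (-3)·0.000 - (-1)·0.000) / (7) = -0.857
Iteration 2:
  α = (7 - (2)·0.000 - (-1)·-0.857) / (6) = 1.024
  β = (0 - (-2)·1.167 - (4)·-0.857) / (7) = 0.823
  γ = (-6 - (-3)·1.167 - (-1)·0.000) / (7) = -0.357
Iteration 3:
  α = (7 - (2)·0.823 - (-1)·-0.357) / (6) = 0.833
  β = (0 - (-2)·1.024 - (4)·-0.357) / (7) = 0.497
  γ = (-6 - (-3)·1.024 - (-1)·0.823) / (7) = -0.301
Change: (-0.191, -0.326, 0.056) → max |·| = 0.326

0.326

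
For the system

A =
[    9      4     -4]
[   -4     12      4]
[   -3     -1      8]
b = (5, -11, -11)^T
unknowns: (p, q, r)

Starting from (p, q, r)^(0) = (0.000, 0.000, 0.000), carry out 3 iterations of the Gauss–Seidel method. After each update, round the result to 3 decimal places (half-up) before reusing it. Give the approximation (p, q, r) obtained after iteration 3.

(0.150, -0.432, -1.373)

Iteration 1:
  p = (5 - (4)·0.000 - (-4)·0.000) / (9) = 0.556
  q = (-11 - (-4)·0.556 - (4)·0.000) / (12) = -0.731
  r = (-11 - (-3)·0.556 - (-1)·-0.731) / (8) = -1.258
Iteration 2:
  p = (5 - (4)·-0.731 - (-4)·-1.258) / (9) = 0.321
  q = (-11 - (-4)·0.321 - (4)·-1.258) / (12) = -0.390
  r = (-11 - (-3)·0.321 - (-1)·-0.390) / (8) = -1.303
Iteration 3:
  p = (5 - (4)·-0.390 - (-4)·-1.303) / (9) = 0.150
  q = (-11 - (-4)·0.150 - (4)·-1.303) / (12) = -0.432
  r = (-11 - (-3)·0.150 - (-1)·-0.432) / (8) = -1.373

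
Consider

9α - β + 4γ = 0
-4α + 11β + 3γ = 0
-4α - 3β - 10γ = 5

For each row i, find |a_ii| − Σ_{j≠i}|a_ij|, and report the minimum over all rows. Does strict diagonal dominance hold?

row 1: |9| − (1+4) = 4
row 2: |11| − (4+3) = 4
row 3: |-10| − (4+3) = 3
minimum over rows = 3 → strictly diagonally dominant (convergence guaranteed)

3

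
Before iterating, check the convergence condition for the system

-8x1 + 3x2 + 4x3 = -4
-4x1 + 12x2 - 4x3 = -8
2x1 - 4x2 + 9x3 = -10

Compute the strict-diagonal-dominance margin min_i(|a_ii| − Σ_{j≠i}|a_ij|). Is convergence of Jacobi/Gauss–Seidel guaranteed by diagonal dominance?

1

row 1: |-8| − (3+4) = 1
row 2: |12| − (4+4) = 4
row 3: |9| − (2+4) = 3
minimum over rows = 1 → strictly diagonally dominant (convergence guaranteed)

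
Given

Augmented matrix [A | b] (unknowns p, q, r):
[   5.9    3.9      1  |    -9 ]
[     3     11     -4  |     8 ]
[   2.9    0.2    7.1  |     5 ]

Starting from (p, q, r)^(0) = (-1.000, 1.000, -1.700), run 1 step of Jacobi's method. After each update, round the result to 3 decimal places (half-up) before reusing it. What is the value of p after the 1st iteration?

-1.898

Iteration 1:
  p = (-9 - (3.9)·1.000 - (1)·-1.700) / (5.9) = -1.898
  q = (8 - (3)·-1.000 - (-4)·-1.700) / (11) = 0.382
  r = (5 - (2.9)·-1.000 - (0.2)·1.000) / (7.1) = 1.085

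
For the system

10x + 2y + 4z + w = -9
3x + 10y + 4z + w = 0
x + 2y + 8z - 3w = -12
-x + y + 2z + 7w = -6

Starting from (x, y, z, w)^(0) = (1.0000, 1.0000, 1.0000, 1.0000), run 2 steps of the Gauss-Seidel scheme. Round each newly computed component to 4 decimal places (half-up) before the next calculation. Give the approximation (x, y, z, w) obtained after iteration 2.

Iteration 1:
  x = (-9 - (2)·1.0000 - (4)·1.0000 - (1)·1.0000) / (10) = -1.6000
  y = (0 - (3)·-1.6000 - (4)·1.0000 - (1)·1.0000) / (10) = -0.0200
  z = (-12 - (1)·-1.6000 - (2)·-0.0200 - (-3)·1.0000) / (8) = -0.9200
  w = (-6 - (-1)·-1.6000 - (1)·-0.0200 - (2)·-0.9200) / (7) = -0.8200
Iteration 2:
  x = (-9 - (2)·-0.0200 - (4)·-0.9200 - (1)·-0.8200) / (10) = -0.4460
  y = (0 - (3)·-0.4460 - (4)·-0.9200 - (1)·-0.8200) / (10) = 0.5838
  z = (-12 - (1)·-0.4460 - (2)·0.5838 - (-3)·-0.8200) / (8) = -1.8977
  w = (-6 - (-1)·-0.4460 - (1)·0.5838 - (2)·-1.8977) / (7) = -0.4621

(-0.4460, 0.5838, -1.8977, -0.4621)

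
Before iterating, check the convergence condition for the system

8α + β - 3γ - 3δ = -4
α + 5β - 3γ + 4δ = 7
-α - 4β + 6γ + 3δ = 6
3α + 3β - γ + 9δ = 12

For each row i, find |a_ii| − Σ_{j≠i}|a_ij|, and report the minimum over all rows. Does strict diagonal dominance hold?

row 1: |8| − (1+3+3) = 1
row 2: |5| − (1+3+4) = -3
row 3: |6| − (1+4+3) = -2
row 4: |9| − (3+3+1) = 2
minimum over rows = -3 → not strictly diagonally dominant

-3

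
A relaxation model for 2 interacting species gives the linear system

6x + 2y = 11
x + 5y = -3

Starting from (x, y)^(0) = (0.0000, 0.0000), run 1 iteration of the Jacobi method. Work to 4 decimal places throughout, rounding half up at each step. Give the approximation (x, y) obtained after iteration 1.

(1.8333, -0.6000)

Iteration 1:
  x = (11 - (2)·0.0000) / (6) = 1.8333
  y = (-3 - (1)·0.0000) / (5) = -0.6000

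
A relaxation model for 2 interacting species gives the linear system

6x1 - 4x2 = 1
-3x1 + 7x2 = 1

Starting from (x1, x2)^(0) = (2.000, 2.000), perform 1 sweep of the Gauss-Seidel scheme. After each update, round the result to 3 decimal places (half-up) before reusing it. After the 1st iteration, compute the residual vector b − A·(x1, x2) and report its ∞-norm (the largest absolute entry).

Iteration 1:
  x1 = (1 - (-4)·2.000) / (6) = 1.500
  x2 = (1 - (-3)·1.500) / (7) = 0.786
Residual b − A·x = (-4.856, -0.002); ∞-norm = 4.856

4.856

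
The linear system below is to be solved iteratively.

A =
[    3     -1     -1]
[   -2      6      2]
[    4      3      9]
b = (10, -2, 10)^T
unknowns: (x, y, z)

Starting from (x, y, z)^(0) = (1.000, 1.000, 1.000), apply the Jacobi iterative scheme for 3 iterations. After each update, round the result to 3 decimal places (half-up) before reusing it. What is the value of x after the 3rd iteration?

Iteration 1:
  x = (10 - (-1)·1.000 - (-1)·1.000) / (3) = 4.000
  y = (-2 - (-2)·1.000 - (2)·1.000) / (6) = -0.333
  z = (10 - (4)·1.000 - (3)·1.000) / (9) = 0.333
Iteration 2:
  x = (10 - (-1)·-0.333 - (-1)·0.333) / (3) = 3.333
  y = (-2 - (-2)·4.000 - (2)·0.333) / (6) = 0.889
  z = (10 - (4)·4.000 - (3)·-0.333) / (9) = -0.556
Iteration 3:
  x = (10 - (-1)·0.889 - (-1)·-0.556) / (3) = 3.444
  y = (-2 - (-2)·3.333 - (2)·-0.556) / (6) = 0.963
  z = (10 - (4)·3.333 - (3)·0.889) / (9) = -0.667

3.444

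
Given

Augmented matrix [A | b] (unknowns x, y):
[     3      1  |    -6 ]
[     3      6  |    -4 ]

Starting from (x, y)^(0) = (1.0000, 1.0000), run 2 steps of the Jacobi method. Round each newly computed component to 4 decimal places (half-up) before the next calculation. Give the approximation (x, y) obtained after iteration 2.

(-1.6111, 0.5000)

Iteration 1:
  x = (-6 - (1)·1.0000) / (3) = -2.3333
  y = (-4 - (3)·1.0000) / (6) = -1.1667
Iteration 2:
  x = (-6 - (1)·-1.1667) / (3) = -1.6111
  y = (-4 - (3)·-2.3333) / (6) = 0.5000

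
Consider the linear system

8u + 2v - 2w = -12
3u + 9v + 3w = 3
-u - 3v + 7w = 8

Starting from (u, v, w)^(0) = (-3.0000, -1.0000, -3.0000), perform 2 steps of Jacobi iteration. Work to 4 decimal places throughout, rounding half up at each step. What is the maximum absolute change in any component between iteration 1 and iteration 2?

Iteration 1:
  u = (-12 - (2)·-1.0000 - (-2)·-3.0000) / (8) = -2.0000
  v = (3 - (3)·-3.0000 - (3)·-3.0000) / (9) = 2.3333
  w = (8 - (-1)·-3.0000 - (-3)·-1.0000) / (7) = 0.2857
Iteration 2:
  u = (-12 - (2)·2.3333 - (-2)·0.2857) / (8) = -2.0119
  v = (3 - (3)·-2.0000 - (3)·0.2857) / (9) = 0.9048
  w = (8 - (-1)·-2.0000 - (-3)·2.3333) / (7) = 1.8571
Change: (-0.0119, -1.4285, 1.5714) → max |·| = 1.5714

1.5714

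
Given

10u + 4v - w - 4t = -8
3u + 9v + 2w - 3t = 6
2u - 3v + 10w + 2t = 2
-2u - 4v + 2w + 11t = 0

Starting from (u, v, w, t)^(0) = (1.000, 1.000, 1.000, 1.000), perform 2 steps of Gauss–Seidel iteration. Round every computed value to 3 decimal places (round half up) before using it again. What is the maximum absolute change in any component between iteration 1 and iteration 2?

Iteration 1:
  u = (-8 - (4)·1.000 - (-1)·1.000 - (-4)·1.000) / (10) = -0.700
  v = (6 - (3)·-0.700 - (2)·1.000 - (-3)·1.000) / (9) = 1.011
  w = (2 - (2)·-0.700 - (-3)·1.011 - (2)·1.000) / (10) = 0.443
  t = (0 - (-2)·-0.700 - (-4)·1.011 - (2)·0.443) / (11) = 0.160
Iteration 2:
  u = (-8 - (4)·1.011 - (-1)·0.443 - (-4)·0.160) / (10) = -1.096
  v = (6 - (3)·-1.096 - (2)·0.443 - (-3)·0.160) / (9) = 0.987
  w = (2 - (2)·-1.096 - (-3)·0.987 - (2)·0.160) / (10) = 0.683
  t = (0 - (-2)·-1.096 - (-4)·0.987 - (2)·0.683) / (11) = 0.035
Change: (-0.396, -0.024, 0.240, -0.125) → max |·| = 0.396

0.396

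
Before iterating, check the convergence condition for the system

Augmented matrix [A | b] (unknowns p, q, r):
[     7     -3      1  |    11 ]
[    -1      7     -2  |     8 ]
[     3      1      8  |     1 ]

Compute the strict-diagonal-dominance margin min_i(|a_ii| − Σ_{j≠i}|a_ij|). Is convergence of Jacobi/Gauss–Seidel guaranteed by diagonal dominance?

row 1: |7| − (3+1) = 3
row 2: |7| − (1+2) = 4
row 3: |8| − (3+1) = 4
minimum over rows = 3 → strictly diagonally dominant (convergence guaranteed)

3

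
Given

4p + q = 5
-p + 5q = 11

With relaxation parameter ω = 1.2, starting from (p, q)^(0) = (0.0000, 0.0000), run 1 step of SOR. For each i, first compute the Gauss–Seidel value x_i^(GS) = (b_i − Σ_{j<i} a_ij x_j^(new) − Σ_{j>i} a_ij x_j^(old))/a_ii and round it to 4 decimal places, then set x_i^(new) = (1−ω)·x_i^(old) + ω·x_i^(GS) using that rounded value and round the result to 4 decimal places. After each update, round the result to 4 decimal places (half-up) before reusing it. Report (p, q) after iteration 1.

Iteration 1:
  p: GS value = (5 - (1)·0.0000) / (4) = 1.2500;  p ← (1−ω)·0.0000 + ω·1.2500 = 1.5000
  q: GS value = (11 - (-1)·1.5000) / (5) = 2.5000;  q ← (1−ω)·0.0000 + ω·2.5000 = 3.0000

(1.5000, 3.0000)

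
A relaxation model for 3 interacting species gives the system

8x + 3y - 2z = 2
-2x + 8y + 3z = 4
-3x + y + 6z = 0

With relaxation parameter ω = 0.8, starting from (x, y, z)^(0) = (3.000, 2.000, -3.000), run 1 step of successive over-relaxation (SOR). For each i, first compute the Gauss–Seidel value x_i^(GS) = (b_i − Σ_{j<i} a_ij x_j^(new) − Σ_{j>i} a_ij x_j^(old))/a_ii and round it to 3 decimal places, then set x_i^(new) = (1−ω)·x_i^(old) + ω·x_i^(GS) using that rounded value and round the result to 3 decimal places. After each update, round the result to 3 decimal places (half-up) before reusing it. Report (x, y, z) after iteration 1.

Iteration 1:
  x: GS value = (2 - (3)·2.000 - (-2)·-3.000) / (8) = -1.250;  x ← (1−ω)·3.000 + ω·-1.250 = -0.400
  y: GS value = (4 - (-2)·-0.400 - (3)·-3.000) / (8) = 1.525;  y ← (1−ω)·2.000 + ω·1.525 = 1.620
  z: GS value = (0 - (-3)·-0.400 - (1)·1.620) / (6) = -0.470;  z ← (1−ω)·-3.000 + ω·-0.470 = -0.976

(-0.400, 1.620, -0.976)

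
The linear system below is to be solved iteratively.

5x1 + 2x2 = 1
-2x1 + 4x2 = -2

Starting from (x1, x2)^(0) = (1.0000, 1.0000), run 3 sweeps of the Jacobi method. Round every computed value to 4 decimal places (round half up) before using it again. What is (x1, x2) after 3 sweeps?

Iteration 1:
  x1 = (1 - (2)·1.0000) / (5) = -0.2000
  x2 = (-2 - (-2)·1.0000) / (4) = 0.0000
Iteration 2:
  x1 = (1 - (2)·0.0000) / (5) = 0.2000
  x2 = (-2 - (-2)·-0.2000) / (4) = -0.6000
Iteration 3:
  x1 = (1 - (2)·-0.6000) / (5) = 0.4400
  x2 = (-2 - (-2)·0.2000) / (4) = -0.4000

(0.4400, -0.4000)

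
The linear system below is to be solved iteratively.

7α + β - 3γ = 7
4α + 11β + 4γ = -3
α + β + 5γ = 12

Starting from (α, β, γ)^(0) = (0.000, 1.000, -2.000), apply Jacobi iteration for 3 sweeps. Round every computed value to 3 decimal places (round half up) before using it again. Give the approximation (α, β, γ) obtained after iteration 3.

(2.143, -1.795, 2.239)

Iteration 1:
  α = (7 - (1)·1.000 - (-3)·-2.000) / (7) = 0.000
  β = (-3 - (4)·0.000 - (4)·-2.000) / (11) = 0.455
  γ = (12 - (1)·0.000 - (1)·1.000) / (5) = 2.200
Iteration 2:
  α = (7 - (1)·0.455 - (-3)·2.200) / (7) = 1.878
  β = (-3 - (4)·0.000 - (4)·2.200) / (11) = -1.073
  γ = (12 - (1)·0.000 - (1)·0.455) / (5) = 2.309
Iteration 3:
  α = (7 - (1)·-1.073 - (-3)·2.309) / (7) = 2.143
  β = (-3 - (4)·1.878 - (4)·2.309) / (11) = -1.795
  γ = (12 - (1)·1.878 - (1)·-1.073) / (5) = 2.239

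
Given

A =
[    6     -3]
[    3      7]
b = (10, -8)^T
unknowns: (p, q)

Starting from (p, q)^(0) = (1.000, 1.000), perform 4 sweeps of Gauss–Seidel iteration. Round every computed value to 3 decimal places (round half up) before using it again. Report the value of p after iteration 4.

Iteration 1:
  p = (10 - (-3)·1.000) / (6) = 2.167
  q = (-8 - (3)·2.167) / (7) = -2.072
Iteration 2:
  p = (10 - (-3)·-2.072) / (6) = 0.631
  q = (-8 - (3)·0.631) / (7) = -1.413
Iteration 3:
  p = (10 - (-3)·-1.413) / (6) = 0.960
  q = (-8 - (3)·0.960) / (7) = -1.554
Iteration 4:
  p = (10 - (-3)·-1.554) / (6) = 0.890
  q = (-8 - (3)·0.890) / (7) = -1.524

0.890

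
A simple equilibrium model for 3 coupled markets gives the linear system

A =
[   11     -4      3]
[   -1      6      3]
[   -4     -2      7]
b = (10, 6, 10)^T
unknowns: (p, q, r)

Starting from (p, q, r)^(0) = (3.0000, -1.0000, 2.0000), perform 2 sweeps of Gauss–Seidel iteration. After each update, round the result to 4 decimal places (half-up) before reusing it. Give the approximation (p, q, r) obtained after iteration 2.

Iteration 1:
  p = (10 - (-4)·-1.0000 - (3)·2.0000) / (11) = 0.0000
  q = (6 - (-1)·0.0000 - (3)·2.0000) / (6) = 0.0000
  r = (10 - (-4)·0.0000 - (-2)·0.0000) / (7) = 1.4286
Iteration 2:
  p = (10 - (-4)·0.0000 - (3)·1.4286) / (11) = 0.5195
  q = (6 - (-1)·0.5195 - (3)·1.4286) / (6) = 0.3723
  r = (10 - (-4)·0.5195 - (-2)·0.3723) / (7) = 1.8318

(0.5195, 0.3723, 1.8318)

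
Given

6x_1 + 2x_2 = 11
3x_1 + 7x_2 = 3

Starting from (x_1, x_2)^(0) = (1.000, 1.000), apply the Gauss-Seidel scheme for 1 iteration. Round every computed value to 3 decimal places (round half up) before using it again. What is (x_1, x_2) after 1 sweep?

(1.500, -0.214)

Iteration 1:
  x_1 = (11 - (2)·1.000) / (6) = 1.500
  x_2 = (3 - (3)·1.500) / (7) = -0.214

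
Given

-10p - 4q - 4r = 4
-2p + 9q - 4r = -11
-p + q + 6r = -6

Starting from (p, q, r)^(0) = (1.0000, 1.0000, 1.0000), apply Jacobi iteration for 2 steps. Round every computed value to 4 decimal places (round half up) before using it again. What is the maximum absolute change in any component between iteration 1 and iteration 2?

1.4222

Iteration 1:
  p = (4 - (-4)·1.0000 - (-4)·1.0000) / (-10) = -1.2000
  q = (-11 - (-2)·1.0000 - (-4)·1.0000) / (9) = -0.5556
  r = (-6 - (-1)·1.0000 - (1)·1.0000) / (6) = -1.0000
Iteration 2:
  p = (4 - (-4)·-0.5556 - (-4)·-1.0000) / (-10) = 0.2222
  q = (-11 - (-2)·-1.2000 - (-4)·-1.0000) / (9) = -1.9333
  r = (-6 - (-1)·-1.2000 - (1)·-0.5556) / (6) = -1.1074
Change: (1.4222, -1.3777, -0.1074) → max |·| = 1.4222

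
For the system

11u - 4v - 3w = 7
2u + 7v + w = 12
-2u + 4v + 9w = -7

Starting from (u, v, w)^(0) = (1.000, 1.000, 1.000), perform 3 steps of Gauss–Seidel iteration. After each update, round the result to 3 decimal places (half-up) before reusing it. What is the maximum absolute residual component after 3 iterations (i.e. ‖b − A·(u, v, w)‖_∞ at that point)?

Iteration 1:
  u = (7 - (-4)·1.000 - (-3)·1.000) / (11) = 1.273
  v = (12 - (2)·1.273 - (1)·1.000) / (7) = 1.208
  w = (-7 - (-2)·1.273 - (4)·1.208) / (9) = -1.032
Iteration 2:
  u = (7 - (-4)·1.208 - (-3)·-1.032) / (11) = 0.794
  v = (12 - (2)·0.794 - (1)·-1.032) / (7) = 1.635
  w = (-7 - (-2)·0.794 - (4)·1.635) / (9) = -1.328
Iteration 3:
  u = (7 - (-4)·1.635 - (-3)·-1.328) / (11) = 0.869
  v = (12 - (2)·0.869 - (1)·-1.328) / (7) = 1.656
  w = (-7 - (-2)·0.869 - (4)·1.656) / (9) = -1.321
Residual b − A·x = (0.102, -0.009, 0.003); ∞-norm = 0.102

0.102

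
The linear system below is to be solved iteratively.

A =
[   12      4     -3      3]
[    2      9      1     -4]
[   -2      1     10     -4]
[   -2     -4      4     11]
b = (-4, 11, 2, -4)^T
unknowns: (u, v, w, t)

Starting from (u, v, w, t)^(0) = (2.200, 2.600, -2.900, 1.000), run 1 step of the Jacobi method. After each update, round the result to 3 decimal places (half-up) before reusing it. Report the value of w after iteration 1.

0.780

Iteration 1:
  u = (-4 - (4)·2.600 - (-3)·-2.900 - (3)·1.000) / (12) = -2.175
  v = (11 - (2)·2.200 - (1)·-2.900 - (-4)·1.000) / (9) = 1.500
  w = (2 - (-2)·2.200 - (1)·2.600 - (-4)·1.000) / (10) = 0.780
  t = (-4 - (-2)·2.200 - (-4)·2.600 - (4)·-2.900) / (11) = 2.036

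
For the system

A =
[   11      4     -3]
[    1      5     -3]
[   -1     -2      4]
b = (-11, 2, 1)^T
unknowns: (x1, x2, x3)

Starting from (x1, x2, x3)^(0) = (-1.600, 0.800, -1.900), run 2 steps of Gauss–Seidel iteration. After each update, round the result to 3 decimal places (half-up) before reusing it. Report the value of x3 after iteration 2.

Iteration 1:
  x1 = (-11 - (4)·0.800 - (-3)·-1.900) / (11) = -1.809
  x2 = (2 - (1)·-1.809 - (-3)·-1.900) / (5) = -0.378
  x3 = (1 - (-1)·-1.809 - (-2)·-0.378) / (4) = -0.391
Iteration 2:
  x1 = (-11 - (4)·-0.378 - (-3)·-0.391) / (11) = -0.969
  x2 = (2 - (1)·-0.969 - (-3)·-0.391) / (5) = 0.359
  x3 = (1 - (-1)·-0.969 - (-2)·0.359) / (4) = 0.187

0.187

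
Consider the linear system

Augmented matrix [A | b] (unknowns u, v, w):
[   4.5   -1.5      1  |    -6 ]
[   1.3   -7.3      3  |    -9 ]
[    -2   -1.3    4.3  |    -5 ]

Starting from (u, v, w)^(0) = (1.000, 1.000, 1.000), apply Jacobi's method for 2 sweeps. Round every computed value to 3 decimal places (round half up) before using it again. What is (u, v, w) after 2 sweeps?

(-0.638, 0.853, -1.180)

Iteration 1:
  u = (-6 - (-1.5)·1.000 - (1)·1.000) / (4.5) = -1.222
  v = (-9 - (1.3)·1.000 - (3)·1.000) / (-7.3) = 1.822
  w = (-5 - (-2)·1.000 - (-1.3)·1.000) / (4.3) = -0.395
Iteration 2:
  u = (-6 - (-1.5)·1.822 - (1)·-0.395) / (4.5) = -0.638
  v = (-9 - (1.3)·-1.222 - (3)·-0.395) / (-7.3) = 0.853
  w = (-5 - (-2)·-1.222 - (-1.3)·1.822) / (4.3) = -1.180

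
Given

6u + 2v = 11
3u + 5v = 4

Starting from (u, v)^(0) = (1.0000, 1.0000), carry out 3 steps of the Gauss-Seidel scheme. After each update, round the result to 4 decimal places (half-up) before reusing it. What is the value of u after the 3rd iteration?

1.9400

Iteration 1:
  u = (11 - (2)·1.0000) / (6) = 1.5000
  v = (4 - (3)·1.5000) / (5) = -0.1000
Iteration 2:
  u = (11 - (2)·-0.1000) / (6) = 1.8667
  v = (4 - (3)·1.8667) / (5) = -0.3200
Iteration 3:
  u = (11 - (2)·-0.3200) / (6) = 1.9400
  v = (4 - (3)·1.9400) / (5) = -0.3640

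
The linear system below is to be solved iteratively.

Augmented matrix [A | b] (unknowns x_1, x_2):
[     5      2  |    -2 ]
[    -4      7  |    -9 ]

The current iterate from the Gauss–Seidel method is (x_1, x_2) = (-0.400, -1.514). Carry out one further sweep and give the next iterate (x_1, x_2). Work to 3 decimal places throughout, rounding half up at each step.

One sweep:
  x_1 = (-2 - (2)·-1.514) / (5) = 0.206
  x_2 = (-9 - (-4)·0.206) / (7) = -1.168

(0.206, -1.168)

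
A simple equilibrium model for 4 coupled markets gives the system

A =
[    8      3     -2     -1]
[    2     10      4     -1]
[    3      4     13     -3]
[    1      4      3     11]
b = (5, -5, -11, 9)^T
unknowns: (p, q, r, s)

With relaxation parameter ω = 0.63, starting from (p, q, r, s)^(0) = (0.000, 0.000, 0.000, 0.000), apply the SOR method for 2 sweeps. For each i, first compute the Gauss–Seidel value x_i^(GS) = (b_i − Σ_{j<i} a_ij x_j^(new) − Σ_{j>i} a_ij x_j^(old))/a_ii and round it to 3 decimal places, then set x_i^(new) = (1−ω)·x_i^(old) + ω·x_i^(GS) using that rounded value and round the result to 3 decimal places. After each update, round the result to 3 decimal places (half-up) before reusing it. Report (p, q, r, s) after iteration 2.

(0.596, -0.352, -0.647, 0.919)

Iteration 1:
  p: GS value = (5 - (3)·0.000 - (-2)·0.000 - (-1)·0.000) / (8) = 0.625;  p ← (1−ω)·0.000 + ω·0.625 = 0.394
  q: GS value = (-5 - (2)·0.394 - (4)·0.000 - (-1)·0.000) / (10) = -0.579;  q ← (1−ω)·0.000 + ω·-0.579 = -0.365
  r: GS value = (-11 - (3)·0.394 - (4)·-0.365 - (-3)·0.000) / (13) = -0.825;  r ← (1−ω)·0.000 + ω·-0.825 = -0.520
  s: GS value = (9 - (1)·0.394 - (4)·-0.365 - (3)·-0.520) / (11) = 1.057;  s ← (1−ω)·0.000 + ω·1.057 = 0.666
Iteration 2:
  p: GS value = (5 - (3)·-0.365 - (-2)·-0.520 - (-1)·0.666) / (8) = 0.715;  p ← (1−ω)·0.394 + ω·0.715 = 0.596
  q: GS value = (-5 - (2)·0.596 - (4)·-0.520 - (-1)·0.666) / (10) = -0.345;  q ← (1−ω)·-0.365 + ω·-0.345 = -0.352
  r: GS value = (-11 - (3)·0.596 - (4)·-0.352 - (-3)·0.666) / (13) = -0.722;  r ← (1−ω)·-0.520 + ω·-0.722 = -0.647
  s: GS value = (9 - (1)·0.596 - (4)·-0.352 - (3)·-0.647) / (11) = 1.068;  s ← (1−ω)·0.666 + ω·1.068 = 0.919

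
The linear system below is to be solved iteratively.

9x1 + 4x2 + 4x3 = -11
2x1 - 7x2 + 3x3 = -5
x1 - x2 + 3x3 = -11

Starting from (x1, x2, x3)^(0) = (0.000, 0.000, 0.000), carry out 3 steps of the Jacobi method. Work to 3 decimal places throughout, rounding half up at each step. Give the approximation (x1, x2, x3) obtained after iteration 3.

(0.656, -0.555, -4.099)

Iteration 1:
  x1 = (-11 - (4)·0.000 - (4)·0.000) / (9) = -1.222
  x2 = (-5 - (2)·0.000 - (3)·0.000) / (-7) = 0.714
  x3 = (-11 - (1)·0.000 - (-1)·0.000) / (3) = -3.667
Iteration 2:
  x1 = (-11 - (4)·0.714 - (4)·-3.667) / (9) = 0.090
  x2 = (-5 - (2)·-1.222 - (3)·-3.667) / (-7) = -1.206
  x3 = (-11 - (1)·-1.222 - (-1)·0.714) / (3) = -3.021
Iteration 3:
  x1 = (-11 - (4)·-1.206 - (4)·-3.021) / (9) = 0.656
  x2 = (-5 - (2)·0.090 - (3)·-3.021) / (-7) = -0.555
  x3 = (-11 - (1)·0.090 - (-1)·-1.206) / (3) = -4.099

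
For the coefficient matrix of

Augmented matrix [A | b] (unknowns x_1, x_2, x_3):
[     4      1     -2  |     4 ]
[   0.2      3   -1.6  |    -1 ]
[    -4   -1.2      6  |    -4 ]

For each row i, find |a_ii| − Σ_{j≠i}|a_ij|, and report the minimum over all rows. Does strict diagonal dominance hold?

row 1: |4| − (1+2) = 1
row 2: |3| − (0.2+1.6) = 1.2
row 3: |6| − (4+1.2) = 0.8
minimum over rows = 0.8 → strictly diagonally dominant (convergence guaranteed)

0.8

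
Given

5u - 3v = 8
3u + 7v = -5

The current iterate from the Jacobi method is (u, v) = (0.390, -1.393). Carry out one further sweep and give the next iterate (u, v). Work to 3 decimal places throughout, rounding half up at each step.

(0.764, -0.881)

One sweep:
  u = (8 - (-3)·-1.393) / (5) = 0.764
  v = (-5 - (3)·0.390) / (7) = -0.881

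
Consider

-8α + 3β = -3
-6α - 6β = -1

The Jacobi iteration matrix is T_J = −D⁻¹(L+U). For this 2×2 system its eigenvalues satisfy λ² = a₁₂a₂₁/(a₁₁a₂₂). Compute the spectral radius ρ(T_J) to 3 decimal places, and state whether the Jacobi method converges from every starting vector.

0.612

a₁₂a₂₁/(a₁₁a₂₂) = (3)·(-6) / ((-8)·(-6)) = -0.375000
ρ = √|-0.375000| = √0.375000 = 0.612
ρ < 1, so Jacobi converges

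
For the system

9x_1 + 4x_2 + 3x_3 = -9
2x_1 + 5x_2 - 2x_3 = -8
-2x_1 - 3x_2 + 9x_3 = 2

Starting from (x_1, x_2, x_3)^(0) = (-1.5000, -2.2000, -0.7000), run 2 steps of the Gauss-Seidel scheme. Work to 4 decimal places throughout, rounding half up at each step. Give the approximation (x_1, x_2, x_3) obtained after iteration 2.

(0.0016, -1.7549, -0.3624)

Iteration 1:
  x_1 = (-9 - (4)·-2.2000 - (3)·-0.7000) / (9) = 0.2111
  x_2 = (-8 - (2)·0.2111 - (-2)·-0.7000) / (5) = -1.9644
  x_3 = (2 - (-2)·0.2111 - (-3)·-1.9644) / (9) = -0.3857
Iteration 2:
  x_1 = (-9 - (4)·-1.9644 - (3)·-0.3857) / (9) = 0.0016
  x_2 = (-8 - (2)·0.0016 - (-2)·-0.3857) / (5) = -1.7549
  x_3 = (2 - (-2)·0.0016 - (-3)·-1.7549) / (9) = -0.3624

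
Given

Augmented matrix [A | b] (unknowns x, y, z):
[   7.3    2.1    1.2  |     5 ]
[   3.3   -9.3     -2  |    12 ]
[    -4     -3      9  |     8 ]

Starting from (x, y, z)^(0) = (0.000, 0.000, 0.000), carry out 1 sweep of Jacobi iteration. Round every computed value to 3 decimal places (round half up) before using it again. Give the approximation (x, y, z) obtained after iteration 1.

Iteration 1:
  x = (5 - (2.1)·0.000 - (1.2)·0.000) / (7.3) = 0.685
  y = (12 - (3.3)·0.000 - (-2)·0.000) / (-9.3) = -1.290
  z = (8 - (-4)·0.000 - (-3)·0.000) / (9) = 0.889

(0.685, -1.290, 0.889)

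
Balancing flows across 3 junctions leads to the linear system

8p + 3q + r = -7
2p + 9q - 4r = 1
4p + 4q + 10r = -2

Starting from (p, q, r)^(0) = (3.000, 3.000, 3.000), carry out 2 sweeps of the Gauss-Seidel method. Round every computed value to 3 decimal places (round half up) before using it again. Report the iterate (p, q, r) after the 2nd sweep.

(-1.610, 0.452, 0.263)

Iteration 1:
  p = (-7 - (3)·3.000 - (1)·3.000) / (8) = -2.375
  q = (1 - (2)·-2.375 - (-4)·3.000) / (9) = 1.972
  r = (-2 - (4)·-2.375 - (4)·1.972) / (10) = -0.039
Iteration 2:
  p = (-7 - (3)·1.972 - (1)·-0.039) / (8) = -1.610
  q = (1 - (2)·-1.610 - (-4)·-0.039) / (9) = 0.452
  r = (-2 - (4)·-1.610 - (4)·0.452) / (10) = 0.263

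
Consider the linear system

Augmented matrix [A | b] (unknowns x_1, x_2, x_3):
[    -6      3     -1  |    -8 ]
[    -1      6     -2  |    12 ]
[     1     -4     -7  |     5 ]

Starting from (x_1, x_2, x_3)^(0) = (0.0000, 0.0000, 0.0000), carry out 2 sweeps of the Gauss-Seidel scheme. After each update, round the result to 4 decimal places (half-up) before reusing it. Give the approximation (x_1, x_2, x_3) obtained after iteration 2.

(2.7434, 1.8594, -1.3849)

Iteration 1:
  x_1 = (-8 - (3)·0.0000 - (-1)·0.0000) / (-6) = 1.3333
  x_2 = (12 - (-1)·1.3333 - (-2)·0.0000) / (6) = 2.2222
  x_3 = (5 - (1)·1.3333 - (-4)·2.2222) / (-7) = -1.7936
Iteration 2:
  x_1 = (-8 - (3)·2.2222 - (-1)·-1.7936) / (-6) = 2.7434
  x_2 = (12 - (-1)·2.7434 - (-2)·-1.7936) / (6) = 1.8594
  x_3 = (5 - (1)·2.7434 - (-4)·1.8594) / (-7) = -1.3849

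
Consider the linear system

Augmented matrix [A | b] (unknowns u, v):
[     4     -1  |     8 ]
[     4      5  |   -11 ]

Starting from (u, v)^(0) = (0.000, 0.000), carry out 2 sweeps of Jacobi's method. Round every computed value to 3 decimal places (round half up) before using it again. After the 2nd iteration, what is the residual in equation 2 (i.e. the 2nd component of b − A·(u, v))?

2.200

Iteration 1:
  u = (8 - (-1)·0.000) / (4) = 2.000
  v = (-11 - (4)·0.000) / (5) = -2.200
Iteration 2:
  u = (8 - (-1)·-2.200) / (4) = 1.450
  v = (-11 - (4)·2.000) / (5) = -3.800
Residual b − A·x = (-1.600, 2.200)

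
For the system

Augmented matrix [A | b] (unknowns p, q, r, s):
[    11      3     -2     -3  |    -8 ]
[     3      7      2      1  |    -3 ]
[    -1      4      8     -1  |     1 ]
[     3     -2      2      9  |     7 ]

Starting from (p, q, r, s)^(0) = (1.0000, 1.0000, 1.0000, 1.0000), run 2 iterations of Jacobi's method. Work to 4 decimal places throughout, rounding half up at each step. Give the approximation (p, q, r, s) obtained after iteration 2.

(-0.2782, -0.2226, 0.7552, 0.7017)

Iteration 1:
  p = (-8 - (3)·1.0000 - (-2)·1.0000 - (-3)·1.0000) / (11) = -0.5455
  q = (-3 - (3)·1.0000 - (2)·1.0000 - (1)·1.0000) / (7) = -1.2857
  r = (1 - (-1)·1.0000 - (4)·1.0000 - (-1)·1.0000) / (8) = -0.1250
  s = (7 - (3)·1.0000 - (-2)·1.0000 - (2)·1.0000) / (9) = 0.4444
Iteration 2:
  p = (-8 - (3)·-1.2857 - (-2)·-0.1250 - (-3)·0.4444) / (11) = -0.2782
  q = (-3 - (3)·-0.5455 - (2)·-0.1250 - (1)·0.4444) / (7) = -0.2226
  r = (1 - (-1)·-0.5455 - (4)·-1.2857 - (-1)·0.4444) / (8) = 0.7552
  s = (7 - (3)·-0.5455 - (-2)·-1.2857 - (2)·-0.1250) / (9) = 0.7017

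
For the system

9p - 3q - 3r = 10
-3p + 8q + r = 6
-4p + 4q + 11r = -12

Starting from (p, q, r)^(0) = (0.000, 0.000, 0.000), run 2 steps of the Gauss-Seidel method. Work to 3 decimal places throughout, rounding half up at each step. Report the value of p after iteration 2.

1.130

Iteration 1:
  p = (10 - (-3)·0.000 - (-3)·0.000) / (9) = 1.111
  q = (6 - (-3)·1.111 - (1)·0.000) / (8) = 1.167
  r = (-12 - (-4)·1.111 - (4)·1.167) / (11) = -1.111
Iteration 2:
  p = (10 - (-3)·1.167 - (-3)·-1.111) / (9) = 1.130
  q = (6 - (-3)·1.130 - (1)·-1.111) / (8) = 1.313
  r = (-12 - (-4)·1.130 - (4)·1.313) / (11) = -1.157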